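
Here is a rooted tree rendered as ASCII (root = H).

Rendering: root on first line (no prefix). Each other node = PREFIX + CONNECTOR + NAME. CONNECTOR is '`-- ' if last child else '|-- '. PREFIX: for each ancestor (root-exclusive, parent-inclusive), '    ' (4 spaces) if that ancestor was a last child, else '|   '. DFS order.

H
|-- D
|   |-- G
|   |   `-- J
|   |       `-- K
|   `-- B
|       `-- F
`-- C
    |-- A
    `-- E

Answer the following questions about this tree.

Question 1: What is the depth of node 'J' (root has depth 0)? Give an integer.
Path from root to J: H -> D -> G -> J
Depth = number of edges = 3

Answer: 3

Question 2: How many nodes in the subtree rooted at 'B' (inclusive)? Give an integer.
Subtree rooted at B contains: B, F
Count = 2

Answer: 2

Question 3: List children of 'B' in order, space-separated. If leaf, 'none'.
Node B's children (from adjacency): F

Answer: F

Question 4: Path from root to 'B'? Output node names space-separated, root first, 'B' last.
Answer: H D B

Derivation:
Walk down from root: H -> D -> B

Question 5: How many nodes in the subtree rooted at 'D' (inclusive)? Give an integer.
Answer: 6

Derivation:
Subtree rooted at D contains: B, D, F, G, J, K
Count = 6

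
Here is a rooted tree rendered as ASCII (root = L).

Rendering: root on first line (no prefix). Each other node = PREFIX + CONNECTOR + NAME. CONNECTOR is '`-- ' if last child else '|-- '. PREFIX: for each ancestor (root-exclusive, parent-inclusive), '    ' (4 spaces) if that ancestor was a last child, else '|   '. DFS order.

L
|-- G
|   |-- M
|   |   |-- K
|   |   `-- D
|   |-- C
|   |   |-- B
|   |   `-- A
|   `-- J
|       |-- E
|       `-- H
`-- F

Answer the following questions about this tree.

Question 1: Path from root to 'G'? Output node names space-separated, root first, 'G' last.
Answer: L G

Derivation:
Walk down from root: L -> G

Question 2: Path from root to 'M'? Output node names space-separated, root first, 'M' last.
Answer: L G M

Derivation:
Walk down from root: L -> G -> M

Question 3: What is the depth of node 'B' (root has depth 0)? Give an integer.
Answer: 3

Derivation:
Path from root to B: L -> G -> C -> B
Depth = number of edges = 3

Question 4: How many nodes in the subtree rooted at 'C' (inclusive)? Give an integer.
Answer: 3

Derivation:
Subtree rooted at C contains: A, B, C
Count = 3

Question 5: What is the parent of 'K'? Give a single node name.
Scan adjacency: K appears as child of M

Answer: M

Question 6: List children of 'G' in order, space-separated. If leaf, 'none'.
Answer: M C J

Derivation:
Node G's children (from adjacency): M, C, J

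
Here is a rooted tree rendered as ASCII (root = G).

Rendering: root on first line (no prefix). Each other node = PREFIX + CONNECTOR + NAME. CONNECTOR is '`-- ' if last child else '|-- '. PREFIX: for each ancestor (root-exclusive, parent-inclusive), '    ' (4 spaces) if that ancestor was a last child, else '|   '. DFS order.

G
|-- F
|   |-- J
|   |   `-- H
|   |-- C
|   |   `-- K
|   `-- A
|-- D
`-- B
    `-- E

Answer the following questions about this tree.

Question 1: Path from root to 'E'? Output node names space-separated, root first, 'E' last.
Walk down from root: G -> B -> E

Answer: G B E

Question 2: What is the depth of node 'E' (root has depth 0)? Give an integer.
Path from root to E: G -> B -> E
Depth = number of edges = 2

Answer: 2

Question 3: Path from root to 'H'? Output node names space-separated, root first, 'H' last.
Walk down from root: G -> F -> J -> H

Answer: G F J H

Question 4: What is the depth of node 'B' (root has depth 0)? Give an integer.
Path from root to B: G -> B
Depth = number of edges = 1

Answer: 1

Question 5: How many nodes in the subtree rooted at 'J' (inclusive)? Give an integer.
Answer: 2

Derivation:
Subtree rooted at J contains: H, J
Count = 2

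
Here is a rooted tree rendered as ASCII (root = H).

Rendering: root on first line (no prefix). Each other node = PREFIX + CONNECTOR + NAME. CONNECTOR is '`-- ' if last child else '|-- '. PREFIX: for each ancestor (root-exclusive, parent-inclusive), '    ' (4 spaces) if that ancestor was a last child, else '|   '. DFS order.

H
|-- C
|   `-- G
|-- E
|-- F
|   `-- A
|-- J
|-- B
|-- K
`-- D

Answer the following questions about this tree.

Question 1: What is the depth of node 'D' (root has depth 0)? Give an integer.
Answer: 1

Derivation:
Path from root to D: H -> D
Depth = number of edges = 1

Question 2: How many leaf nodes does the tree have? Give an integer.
Answer: 7

Derivation:
Leaves (nodes with no children): A, B, D, E, G, J, K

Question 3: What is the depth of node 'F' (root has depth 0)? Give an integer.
Answer: 1

Derivation:
Path from root to F: H -> F
Depth = number of edges = 1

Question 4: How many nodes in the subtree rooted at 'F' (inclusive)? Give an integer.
Answer: 2

Derivation:
Subtree rooted at F contains: A, F
Count = 2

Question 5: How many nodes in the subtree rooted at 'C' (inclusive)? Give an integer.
Subtree rooted at C contains: C, G
Count = 2

Answer: 2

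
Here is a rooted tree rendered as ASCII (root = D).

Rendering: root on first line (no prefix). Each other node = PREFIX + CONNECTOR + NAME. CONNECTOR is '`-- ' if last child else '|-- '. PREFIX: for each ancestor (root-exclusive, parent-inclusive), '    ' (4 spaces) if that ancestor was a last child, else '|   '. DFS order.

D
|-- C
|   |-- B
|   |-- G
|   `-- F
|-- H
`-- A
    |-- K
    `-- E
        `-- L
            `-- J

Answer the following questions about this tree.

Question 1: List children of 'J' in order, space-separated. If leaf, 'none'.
Answer: none

Derivation:
Node J's children (from adjacency): (leaf)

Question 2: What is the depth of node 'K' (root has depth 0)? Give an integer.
Path from root to K: D -> A -> K
Depth = number of edges = 2

Answer: 2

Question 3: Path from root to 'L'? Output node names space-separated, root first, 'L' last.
Answer: D A E L

Derivation:
Walk down from root: D -> A -> E -> L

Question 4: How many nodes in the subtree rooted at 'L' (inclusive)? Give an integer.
Subtree rooted at L contains: J, L
Count = 2

Answer: 2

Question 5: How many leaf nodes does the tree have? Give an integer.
Answer: 6

Derivation:
Leaves (nodes with no children): B, F, G, H, J, K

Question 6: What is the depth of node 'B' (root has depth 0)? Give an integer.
Path from root to B: D -> C -> B
Depth = number of edges = 2

Answer: 2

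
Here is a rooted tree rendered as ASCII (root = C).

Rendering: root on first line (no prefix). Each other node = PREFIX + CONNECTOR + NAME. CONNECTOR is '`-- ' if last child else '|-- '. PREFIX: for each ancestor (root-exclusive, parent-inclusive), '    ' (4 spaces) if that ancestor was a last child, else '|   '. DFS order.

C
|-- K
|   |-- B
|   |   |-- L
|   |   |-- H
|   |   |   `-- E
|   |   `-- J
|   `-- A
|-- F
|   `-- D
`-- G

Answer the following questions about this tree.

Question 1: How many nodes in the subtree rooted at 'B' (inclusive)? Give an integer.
Answer: 5

Derivation:
Subtree rooted at B contains: B, E, H, J, L
Count = 5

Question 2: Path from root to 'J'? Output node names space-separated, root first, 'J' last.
Walk down from root: C -> K -> B -> J

Answer: C K B J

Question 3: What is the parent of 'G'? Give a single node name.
Scan adjacency: G appears as child of C

Answer: C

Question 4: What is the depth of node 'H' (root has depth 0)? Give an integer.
Answer: 3

Derivation:
Path from root to H: C -> K -> B -> H
Depth = number of edges = 3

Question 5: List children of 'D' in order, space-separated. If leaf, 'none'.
Answer: none

Derivation:
Node D's children (from adjacency): (leaf)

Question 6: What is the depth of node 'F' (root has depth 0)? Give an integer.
Answer: 1

Derivation:
Path from root to F: C -> F
Depth = number of edges = 1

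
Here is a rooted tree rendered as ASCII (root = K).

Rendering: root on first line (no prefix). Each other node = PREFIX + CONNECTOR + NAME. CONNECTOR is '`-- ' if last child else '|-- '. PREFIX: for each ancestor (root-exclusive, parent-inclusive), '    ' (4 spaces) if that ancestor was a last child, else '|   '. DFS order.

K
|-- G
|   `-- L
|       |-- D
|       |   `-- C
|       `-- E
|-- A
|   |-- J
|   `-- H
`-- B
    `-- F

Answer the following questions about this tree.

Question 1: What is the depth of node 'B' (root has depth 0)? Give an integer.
Answer: 1

Derivation:
Path from root to B: K -> B
Depth = number of edges = 1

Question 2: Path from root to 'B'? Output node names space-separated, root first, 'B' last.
Answer: K B

Derivation:
Walk down from root: K -> B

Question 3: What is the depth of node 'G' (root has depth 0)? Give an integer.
Answer: 1

Derivation:
Path from root to G: K -> G
Depth = number of edges = 1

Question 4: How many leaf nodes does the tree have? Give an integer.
Leaves (nodes with no children): C, E, F, H, J

Answer: 5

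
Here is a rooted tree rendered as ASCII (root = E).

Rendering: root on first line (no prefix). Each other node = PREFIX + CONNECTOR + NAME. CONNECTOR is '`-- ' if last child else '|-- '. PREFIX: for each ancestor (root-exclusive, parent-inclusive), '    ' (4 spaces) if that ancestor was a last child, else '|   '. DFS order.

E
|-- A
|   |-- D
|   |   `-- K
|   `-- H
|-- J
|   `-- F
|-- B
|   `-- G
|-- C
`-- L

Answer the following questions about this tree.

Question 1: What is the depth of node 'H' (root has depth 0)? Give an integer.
Path from root to H: E -> A -> H
Depth = number of edges = 2

Answer: 2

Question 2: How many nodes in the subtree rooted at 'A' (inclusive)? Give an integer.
Answer: 4

Derivation:
Subtree rooted at A contains: A, D, H, K
Count = 4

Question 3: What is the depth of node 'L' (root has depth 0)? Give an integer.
Path from root to L: E -> L
Depth = number of edges = 1

Answer: 1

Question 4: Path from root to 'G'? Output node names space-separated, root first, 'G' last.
Walk down from root: E -> B -> G

Answer: E B G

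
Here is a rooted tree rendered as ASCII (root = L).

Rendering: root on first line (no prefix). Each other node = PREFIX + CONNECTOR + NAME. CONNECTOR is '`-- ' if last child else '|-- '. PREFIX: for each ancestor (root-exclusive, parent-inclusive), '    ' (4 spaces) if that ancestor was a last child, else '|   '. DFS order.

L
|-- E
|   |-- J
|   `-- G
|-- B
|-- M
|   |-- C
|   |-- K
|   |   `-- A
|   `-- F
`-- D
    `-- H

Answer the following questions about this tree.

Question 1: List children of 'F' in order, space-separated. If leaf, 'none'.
Node F's children (from adjacency): (leaf)

Answer: none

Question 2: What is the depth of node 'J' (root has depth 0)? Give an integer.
Answer: 2

Derivation:
Path from root to J: L -> E -> J
Depth = number of edges = 2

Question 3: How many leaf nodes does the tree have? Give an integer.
Leaves (nodes with no children): A, B, C, F, G, H, J

Answer: 7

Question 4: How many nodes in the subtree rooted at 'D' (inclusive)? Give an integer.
Subtree rooted at D contains: D, H
Count = 2

Answer: 2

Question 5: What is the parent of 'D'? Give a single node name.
Answer: L

Derivation:
Scan adjacency: D appears as child of L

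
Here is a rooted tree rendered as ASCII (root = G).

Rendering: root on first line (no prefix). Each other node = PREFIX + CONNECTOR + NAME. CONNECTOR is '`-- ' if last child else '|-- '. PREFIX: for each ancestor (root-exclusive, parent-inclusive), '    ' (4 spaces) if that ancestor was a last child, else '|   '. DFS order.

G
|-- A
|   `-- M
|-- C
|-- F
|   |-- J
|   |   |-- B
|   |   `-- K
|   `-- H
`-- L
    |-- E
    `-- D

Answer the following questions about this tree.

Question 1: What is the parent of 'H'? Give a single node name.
Scan adjacency: H appears as child of F

Answer: F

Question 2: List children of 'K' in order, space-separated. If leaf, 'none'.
Answer: none

Derivation:
Node K's children (from adjacency): (leaf)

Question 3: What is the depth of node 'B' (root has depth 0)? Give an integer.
Answer: 3

Derivation:
Path from root to B: G -> F -> J -> B
Depth = number of edges = 3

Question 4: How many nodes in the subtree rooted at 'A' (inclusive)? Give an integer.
Subtree rooted at A contains: A, M
Count = 2

Answer: 2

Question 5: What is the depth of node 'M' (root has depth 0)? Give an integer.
Answer: 2

Derivation:
Path from root to M: G -> A -> M
Depth = number of edges = 2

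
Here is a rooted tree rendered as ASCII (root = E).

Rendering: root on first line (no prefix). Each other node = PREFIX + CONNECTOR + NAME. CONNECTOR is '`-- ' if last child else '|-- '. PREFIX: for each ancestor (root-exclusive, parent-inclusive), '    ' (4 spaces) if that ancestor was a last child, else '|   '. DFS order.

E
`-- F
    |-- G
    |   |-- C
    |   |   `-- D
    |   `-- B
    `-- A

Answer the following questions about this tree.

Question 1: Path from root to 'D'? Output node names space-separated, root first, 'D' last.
Answer: E F G C D

Derivation:
Walk down from root: E -> F -> G -> C -> D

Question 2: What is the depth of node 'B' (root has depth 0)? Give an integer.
Answer: 3

Derivation:
Path from root to B: E -> F -> G -> B
Depth = number of edges = 3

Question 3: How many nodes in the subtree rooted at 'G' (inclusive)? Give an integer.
Subtree rooted at G contains: B, C, D, G
Count = 4

Answer: 4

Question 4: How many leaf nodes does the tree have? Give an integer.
Leaves (nodes with no children): A, B, D

Answer: 3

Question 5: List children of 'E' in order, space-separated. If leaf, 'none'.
Answer: F

Derivation:
Node E's children (from adjacency): F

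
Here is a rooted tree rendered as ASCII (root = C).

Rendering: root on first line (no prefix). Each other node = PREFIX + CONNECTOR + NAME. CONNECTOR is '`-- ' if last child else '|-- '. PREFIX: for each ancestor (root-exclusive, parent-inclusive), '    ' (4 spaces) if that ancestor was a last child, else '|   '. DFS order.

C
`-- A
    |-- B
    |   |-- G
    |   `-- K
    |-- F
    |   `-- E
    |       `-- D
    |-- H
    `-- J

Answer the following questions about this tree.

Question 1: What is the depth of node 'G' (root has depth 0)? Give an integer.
Path from root to G: C -> A -> B -> G
Depth = number of edges = 3

Answer: 3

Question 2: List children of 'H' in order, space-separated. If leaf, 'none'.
Node H's children (from adjacency): (leaf)

Answer: none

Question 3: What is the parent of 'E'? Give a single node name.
Scan adjacency: E appears as child of F

Answer: F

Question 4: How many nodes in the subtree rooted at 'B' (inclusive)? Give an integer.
Answer: 3

Derivation:
Subtree rooted at B contains: B, G, K
Count = 3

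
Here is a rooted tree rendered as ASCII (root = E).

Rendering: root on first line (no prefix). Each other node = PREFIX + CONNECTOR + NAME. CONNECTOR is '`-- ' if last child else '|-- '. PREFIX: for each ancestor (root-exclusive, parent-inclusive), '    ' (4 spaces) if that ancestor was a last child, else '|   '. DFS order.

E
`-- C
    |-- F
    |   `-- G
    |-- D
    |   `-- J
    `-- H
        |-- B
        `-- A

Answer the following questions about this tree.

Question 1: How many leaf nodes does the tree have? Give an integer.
Answer: 4

Derivation:
Leaves (nodes with no children): A, B, G, J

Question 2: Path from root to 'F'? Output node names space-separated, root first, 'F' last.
Walk down from root: E -> C -> F

Answer: E C F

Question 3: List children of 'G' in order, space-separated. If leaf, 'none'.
Answer: none

Derivation:
Node G's children (from adjacency): (leaf)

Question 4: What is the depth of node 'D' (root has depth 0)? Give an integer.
Answer: 2

Derivation:
Path from root to D: E -> C -> D
Depth = number of edges = 2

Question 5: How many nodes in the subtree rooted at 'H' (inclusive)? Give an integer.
Subtree rooted at H contains: A, B, H
Count = 3

Answer: 3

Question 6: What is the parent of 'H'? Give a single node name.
Scan adjacency: H appears as child of C

Answer: C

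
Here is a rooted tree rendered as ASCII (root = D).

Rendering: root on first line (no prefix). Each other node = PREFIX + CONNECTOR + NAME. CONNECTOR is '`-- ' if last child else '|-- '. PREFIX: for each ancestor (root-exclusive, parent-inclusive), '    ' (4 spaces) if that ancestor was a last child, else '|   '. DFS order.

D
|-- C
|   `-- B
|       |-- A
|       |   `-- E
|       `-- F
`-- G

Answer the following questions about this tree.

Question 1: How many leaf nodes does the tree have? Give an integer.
Leaves (nodes with no children): E, F, G

Answer: 3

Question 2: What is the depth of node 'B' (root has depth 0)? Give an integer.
Answer: 2

Derivation:
Path from root to B: D -> C -> B
Depth = number of edges = 2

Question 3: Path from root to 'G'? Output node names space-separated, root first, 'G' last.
Answer: D G

Derivation:
Walk down from root: D -> G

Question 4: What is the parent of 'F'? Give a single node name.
Scan adjacency: F appears as child of B

Answer: B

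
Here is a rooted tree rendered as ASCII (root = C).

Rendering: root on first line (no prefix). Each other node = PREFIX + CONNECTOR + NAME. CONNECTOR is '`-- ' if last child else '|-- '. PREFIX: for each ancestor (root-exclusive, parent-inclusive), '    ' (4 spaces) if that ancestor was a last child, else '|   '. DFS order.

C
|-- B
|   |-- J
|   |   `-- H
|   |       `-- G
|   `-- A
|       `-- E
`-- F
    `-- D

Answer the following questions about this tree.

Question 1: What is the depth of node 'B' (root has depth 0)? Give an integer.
Path from root to B: C -> B
Depth = number of edges = 1

Answer: 1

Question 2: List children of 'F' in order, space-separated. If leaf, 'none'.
Answer: D

Derivation:
Node F's children (from adjacency): D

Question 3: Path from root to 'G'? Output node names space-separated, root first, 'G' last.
Walk down from root: C -> B -> J -> H -> G

Answer: C B J H G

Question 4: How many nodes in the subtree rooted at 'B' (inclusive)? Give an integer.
Subtree rooted at B contains: A, B, E, G, H, J
Count = 6

Answer: 6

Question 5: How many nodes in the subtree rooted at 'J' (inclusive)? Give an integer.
Subtree rooted at J contains: G, H, J
Count = 3

Answer: 3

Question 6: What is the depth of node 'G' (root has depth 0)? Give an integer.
Answer: 4

Derivation:
Path from root to G: C -> B -> J -> H -> G
Depth = number of edges = 4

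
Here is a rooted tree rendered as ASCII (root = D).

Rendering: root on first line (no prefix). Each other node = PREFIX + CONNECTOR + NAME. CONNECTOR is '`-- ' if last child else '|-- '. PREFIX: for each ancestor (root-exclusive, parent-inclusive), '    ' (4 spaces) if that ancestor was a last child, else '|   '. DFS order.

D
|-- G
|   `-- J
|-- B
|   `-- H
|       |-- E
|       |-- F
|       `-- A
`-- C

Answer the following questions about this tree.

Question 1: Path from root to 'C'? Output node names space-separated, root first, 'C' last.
Walk down from root: D -> C

Answer: D C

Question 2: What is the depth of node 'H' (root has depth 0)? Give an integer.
Answer: 2

Derivation:
Path from root to H: D -> B -> H
Depth = number of edges = 2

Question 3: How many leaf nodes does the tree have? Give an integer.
Leaves (nodes with no children): A, C, E, F, J

Answer: 5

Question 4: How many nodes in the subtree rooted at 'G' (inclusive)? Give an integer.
Subtree rooted at G contains: G, J
Count = 2

Answer: 2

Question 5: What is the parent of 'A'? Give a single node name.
Answer: H

Derivation:
Scan adjacency: A appears as child of H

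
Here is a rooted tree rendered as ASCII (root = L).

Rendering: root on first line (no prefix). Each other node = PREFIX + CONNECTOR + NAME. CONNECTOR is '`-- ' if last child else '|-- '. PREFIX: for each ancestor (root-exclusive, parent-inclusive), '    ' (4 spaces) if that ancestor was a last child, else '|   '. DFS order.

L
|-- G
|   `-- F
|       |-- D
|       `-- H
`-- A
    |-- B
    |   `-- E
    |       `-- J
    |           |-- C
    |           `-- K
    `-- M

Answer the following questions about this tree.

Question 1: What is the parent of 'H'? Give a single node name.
Answer: F

Derivation:
Scan adjacency: H appears as child of F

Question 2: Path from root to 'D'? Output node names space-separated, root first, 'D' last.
Walk down from root: L -> G -> F -> D

Answer: L G F D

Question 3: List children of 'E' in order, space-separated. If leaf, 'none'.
Answer: J

Derivation:
Node E's children (from adjacency): J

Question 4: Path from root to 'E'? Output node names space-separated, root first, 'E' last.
Answer: L A B E

Derivation:
Walk down from root: L -> A -> B -> E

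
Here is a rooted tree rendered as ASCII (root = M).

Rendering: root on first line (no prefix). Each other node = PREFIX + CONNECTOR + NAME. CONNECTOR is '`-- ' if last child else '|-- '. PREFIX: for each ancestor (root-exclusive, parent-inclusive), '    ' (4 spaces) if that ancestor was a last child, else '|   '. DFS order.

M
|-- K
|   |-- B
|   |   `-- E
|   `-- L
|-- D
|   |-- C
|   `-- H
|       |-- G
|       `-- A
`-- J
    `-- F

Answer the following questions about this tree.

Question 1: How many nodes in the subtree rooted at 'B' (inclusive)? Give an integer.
Subtree rooted at B contains: B, E
Count = 2

Answer: 2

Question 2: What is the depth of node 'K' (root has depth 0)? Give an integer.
Answer: 1

Derivation:
Path from root to K: M -> K
Depth = number of edges = 1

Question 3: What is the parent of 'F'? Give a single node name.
Answer: J

Derivation:
Scan adjacency: F appears as child of J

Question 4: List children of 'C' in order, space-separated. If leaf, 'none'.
Answer: none

Derivation:
Node C's children (from adjacency): (leaf)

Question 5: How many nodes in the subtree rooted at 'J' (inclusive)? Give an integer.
Answer: 2

Derivation:
Subtree rooted at J contains: F, J
Count = 2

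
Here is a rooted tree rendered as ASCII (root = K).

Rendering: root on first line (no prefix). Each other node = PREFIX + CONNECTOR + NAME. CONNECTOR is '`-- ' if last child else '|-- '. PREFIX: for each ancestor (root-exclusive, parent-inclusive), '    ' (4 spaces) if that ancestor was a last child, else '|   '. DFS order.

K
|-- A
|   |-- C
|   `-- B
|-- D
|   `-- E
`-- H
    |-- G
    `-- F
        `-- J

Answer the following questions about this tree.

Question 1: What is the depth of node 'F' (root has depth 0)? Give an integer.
Path from root to F: K -> H -> F
Depth = number of edges = 2

Answer: 2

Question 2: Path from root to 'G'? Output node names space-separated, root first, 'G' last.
Answer: K H G

Derivation:
Walk down from root: K -> H -> G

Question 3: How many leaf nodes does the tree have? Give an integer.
Answer: 5

Derivation:
Leaves (nodes with no children): B, C, E, G, J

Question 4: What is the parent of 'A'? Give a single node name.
Scan adjacency: A appears as child of K

Answer: K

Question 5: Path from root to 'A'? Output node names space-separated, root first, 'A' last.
Answer: K A

Derivation:
Walk down from root: K -> A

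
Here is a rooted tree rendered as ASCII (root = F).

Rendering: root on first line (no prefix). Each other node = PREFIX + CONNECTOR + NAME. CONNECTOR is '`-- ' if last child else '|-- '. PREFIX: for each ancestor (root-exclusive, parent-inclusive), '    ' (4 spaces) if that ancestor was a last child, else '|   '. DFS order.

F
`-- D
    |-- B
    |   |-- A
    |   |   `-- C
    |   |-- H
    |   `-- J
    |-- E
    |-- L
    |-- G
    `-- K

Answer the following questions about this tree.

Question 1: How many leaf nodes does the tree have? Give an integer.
Answer: 7

Derivation:
Leaves (nodes with no children): C, E, G, H, J, K, L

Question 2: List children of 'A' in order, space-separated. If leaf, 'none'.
Node A's children (from adjacency): C

Answer: C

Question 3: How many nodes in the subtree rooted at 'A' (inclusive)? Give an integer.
Answer: 2

Derivation:
Subtree rooted at A contains: A, C
Count = 2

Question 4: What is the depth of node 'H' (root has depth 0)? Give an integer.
Path from root to H: F -> D -> B -> H
Depth = number of edges = 3

Answer: 3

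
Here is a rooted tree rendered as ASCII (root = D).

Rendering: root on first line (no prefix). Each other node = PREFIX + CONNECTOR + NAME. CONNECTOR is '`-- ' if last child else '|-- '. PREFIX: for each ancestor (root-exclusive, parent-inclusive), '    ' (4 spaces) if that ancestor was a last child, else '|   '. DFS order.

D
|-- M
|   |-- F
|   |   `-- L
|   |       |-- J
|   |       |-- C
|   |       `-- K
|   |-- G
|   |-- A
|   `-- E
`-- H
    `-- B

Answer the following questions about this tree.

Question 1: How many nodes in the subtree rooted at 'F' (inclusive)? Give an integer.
Answer: 5

Derivation:
Subtree rooted at F contains: C, F, J, K, L
Count = 5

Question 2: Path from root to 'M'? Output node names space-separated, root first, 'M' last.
Answer: D M

Derivation:
Walk down from root: D -> M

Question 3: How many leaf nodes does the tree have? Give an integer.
Answer: 7

Derivation:
Leaves (nodes with no children): A, B, C, E, G, J, K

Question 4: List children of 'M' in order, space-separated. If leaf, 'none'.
Answer: F G A E

Derivation:
Node M's children (from adjacency): F, G, A, E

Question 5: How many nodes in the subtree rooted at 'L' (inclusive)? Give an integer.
Subtree rooted at L contains: C, J, K, L
Count = 4

Answer: 4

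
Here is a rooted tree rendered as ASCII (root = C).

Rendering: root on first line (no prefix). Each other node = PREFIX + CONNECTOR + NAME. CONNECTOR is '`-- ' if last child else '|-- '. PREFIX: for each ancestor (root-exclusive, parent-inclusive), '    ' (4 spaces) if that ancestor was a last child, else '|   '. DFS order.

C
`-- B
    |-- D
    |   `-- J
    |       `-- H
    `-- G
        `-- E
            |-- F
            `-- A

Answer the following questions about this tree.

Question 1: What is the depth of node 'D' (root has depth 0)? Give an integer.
Path from root to D: C -> B -> D
Depth = number of edges = 2

Answer: 2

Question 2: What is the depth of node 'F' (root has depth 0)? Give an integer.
Answer: 4

Derivation:
Path from root to F: C -> B -> G -> E -> F
Depth = number of edges = 4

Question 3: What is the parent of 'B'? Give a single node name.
Answer: C

Derivation:
Scan adjacency: B appears as child of C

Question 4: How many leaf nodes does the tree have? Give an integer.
Answer: 3

Derivation:
Leaves (nodes with no children): A, F, H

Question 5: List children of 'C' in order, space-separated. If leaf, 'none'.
Answer: B

Derivation:
Node C's children (from adjacency): B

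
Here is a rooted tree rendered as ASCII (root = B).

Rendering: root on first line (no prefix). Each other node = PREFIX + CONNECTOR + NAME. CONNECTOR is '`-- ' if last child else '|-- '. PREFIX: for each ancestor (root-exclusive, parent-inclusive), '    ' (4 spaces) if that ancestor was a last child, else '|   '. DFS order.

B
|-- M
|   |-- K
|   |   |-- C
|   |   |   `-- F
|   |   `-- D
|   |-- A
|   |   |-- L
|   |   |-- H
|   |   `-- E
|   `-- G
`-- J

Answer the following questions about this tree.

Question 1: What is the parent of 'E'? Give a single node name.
Scan adjacency: E appears as child of A

Answer: A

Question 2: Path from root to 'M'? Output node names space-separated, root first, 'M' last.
Answer: B M

Derivation:
Walk down from root: B -> M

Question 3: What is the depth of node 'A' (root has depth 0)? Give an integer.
Answer: 2

Derivation:
Path from root to A: B -> M -> A
Depth = number of edges = 2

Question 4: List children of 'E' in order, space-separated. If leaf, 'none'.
Answer: none

Derivation:
Node E's children (from adjacency): (leaf)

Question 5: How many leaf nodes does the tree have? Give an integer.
Leaves (nodes with no children): D, E, F, G, H, J, L

Answer: 7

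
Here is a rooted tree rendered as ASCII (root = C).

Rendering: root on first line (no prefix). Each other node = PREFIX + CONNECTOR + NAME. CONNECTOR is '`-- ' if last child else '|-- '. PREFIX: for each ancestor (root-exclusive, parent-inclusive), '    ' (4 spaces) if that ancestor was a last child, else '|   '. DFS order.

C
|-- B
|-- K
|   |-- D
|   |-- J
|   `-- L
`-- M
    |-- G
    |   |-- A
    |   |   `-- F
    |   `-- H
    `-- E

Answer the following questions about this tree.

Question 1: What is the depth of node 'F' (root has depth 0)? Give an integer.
Path from root to F: C -> M -> G -> A -> F
Depth = number of edges = 4

Answer: 4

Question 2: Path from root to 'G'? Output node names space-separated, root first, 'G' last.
Answer: C M G

Derivation:
Walk down from root: C -> M -> G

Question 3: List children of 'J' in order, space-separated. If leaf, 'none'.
Answer: none

Derivation:
Node J's children (from adjacency): (leaf)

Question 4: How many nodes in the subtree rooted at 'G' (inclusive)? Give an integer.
Answer: 4

Derivation:
Subtree rooted at G contains: A, F, G, H
Count = 4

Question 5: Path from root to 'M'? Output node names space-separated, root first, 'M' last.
Answer: C M

Derivation:
Walk down from root: C -> M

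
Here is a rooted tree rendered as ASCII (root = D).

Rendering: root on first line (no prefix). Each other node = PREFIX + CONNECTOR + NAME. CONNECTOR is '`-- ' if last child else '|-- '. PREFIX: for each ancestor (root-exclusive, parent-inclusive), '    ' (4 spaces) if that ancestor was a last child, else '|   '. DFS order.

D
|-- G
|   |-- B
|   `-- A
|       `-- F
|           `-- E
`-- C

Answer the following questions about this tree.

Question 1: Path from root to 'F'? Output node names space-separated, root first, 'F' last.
Answer: D G A F

Derivation:
Walk down from root: D -> G -> A -> F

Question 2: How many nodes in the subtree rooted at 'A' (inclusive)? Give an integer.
Answer: 3

Derivation:
Subtree rooted at A contains: A, E, F
Count = 3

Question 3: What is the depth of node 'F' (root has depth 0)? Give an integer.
Path from root to F: D -> G -> A -> F
Depth = number of edges = 3

Answer: 3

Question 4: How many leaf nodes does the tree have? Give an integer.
Answer: 3

Derivation:
Leaves (nodes with no children): B, C, E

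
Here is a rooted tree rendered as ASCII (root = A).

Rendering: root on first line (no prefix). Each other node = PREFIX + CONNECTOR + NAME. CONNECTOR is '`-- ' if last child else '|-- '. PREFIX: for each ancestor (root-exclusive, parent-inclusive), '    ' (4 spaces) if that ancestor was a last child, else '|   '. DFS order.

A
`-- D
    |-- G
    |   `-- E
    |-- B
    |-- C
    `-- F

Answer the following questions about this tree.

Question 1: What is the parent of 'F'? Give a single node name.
Answer: D

Derivation:
Scan adjacency: F appears as child of D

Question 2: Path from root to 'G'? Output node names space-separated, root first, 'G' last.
Answer: A D G

Derivation:
Walk down from root: A -> D -> G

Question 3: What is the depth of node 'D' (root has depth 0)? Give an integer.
Path from root to D: A -> D
Depth = number of edges = 1

Answer: 1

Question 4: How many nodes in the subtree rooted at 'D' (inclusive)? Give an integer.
Answer: 6

Derivation:
Subtree rooted at D contains: B, C, D, E, F, G
Count = 6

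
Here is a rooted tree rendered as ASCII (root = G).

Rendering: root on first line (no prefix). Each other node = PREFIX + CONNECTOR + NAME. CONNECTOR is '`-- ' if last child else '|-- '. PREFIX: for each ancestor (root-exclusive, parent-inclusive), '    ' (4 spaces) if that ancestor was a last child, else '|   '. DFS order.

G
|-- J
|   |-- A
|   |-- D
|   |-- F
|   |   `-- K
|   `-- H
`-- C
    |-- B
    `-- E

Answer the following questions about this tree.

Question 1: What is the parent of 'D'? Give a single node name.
Answer: J

Derivation:
Scan adjacency: D appears as child of J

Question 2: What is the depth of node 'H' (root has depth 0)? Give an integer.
Answer: 2

Derivation:
Path from root to H: G -> J -> H
Depth = number of edges = 2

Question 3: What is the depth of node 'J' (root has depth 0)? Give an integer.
Answer: 1

Derivation:
Path from root to J: G -> J
Depth = number of edges = 1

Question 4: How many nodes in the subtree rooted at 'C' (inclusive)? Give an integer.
Answer: 3

Derivation:
Subtree rooted at C contains: B, C, E
Count = 3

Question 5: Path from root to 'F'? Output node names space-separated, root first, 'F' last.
Answer: G J F

Derivation:
Walk down from root: G -> J -> F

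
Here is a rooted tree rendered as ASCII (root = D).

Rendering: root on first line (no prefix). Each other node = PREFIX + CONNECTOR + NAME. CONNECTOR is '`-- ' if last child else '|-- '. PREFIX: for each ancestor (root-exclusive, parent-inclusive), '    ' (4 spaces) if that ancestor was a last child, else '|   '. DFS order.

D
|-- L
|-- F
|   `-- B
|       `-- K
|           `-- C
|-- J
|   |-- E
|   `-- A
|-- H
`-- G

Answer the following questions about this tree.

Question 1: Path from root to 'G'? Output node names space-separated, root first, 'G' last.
Answer: D G

Derivation:
Walk down from root: D -> G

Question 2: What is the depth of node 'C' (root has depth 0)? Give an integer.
Path from root to C: D -> F -> B -> K -> C
Depth = number of edges = 4

Answer: 4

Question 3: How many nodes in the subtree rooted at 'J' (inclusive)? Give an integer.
Subtree rooted at J contains: A, E, J
Count = 3

Answer: 3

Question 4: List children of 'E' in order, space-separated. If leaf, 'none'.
Node E's children (from adjacency): (leaf)

Answer: none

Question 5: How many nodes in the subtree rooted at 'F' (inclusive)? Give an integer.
Answer: 4

Derivation:
Subtree rooted at F contains: B, C, F, K
Count = 4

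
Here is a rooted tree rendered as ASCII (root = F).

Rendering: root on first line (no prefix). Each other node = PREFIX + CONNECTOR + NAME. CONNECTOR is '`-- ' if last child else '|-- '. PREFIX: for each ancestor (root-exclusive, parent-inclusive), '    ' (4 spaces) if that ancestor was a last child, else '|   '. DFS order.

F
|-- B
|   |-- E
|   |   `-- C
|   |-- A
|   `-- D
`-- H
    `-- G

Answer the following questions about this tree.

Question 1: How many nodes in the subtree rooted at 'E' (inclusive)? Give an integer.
Answer: 2

Derivation:
Subtree rooted at E contains: C, E
Count = 2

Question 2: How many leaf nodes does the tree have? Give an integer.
Leaves (nodes with no children): A, C, D, G

Answer: 4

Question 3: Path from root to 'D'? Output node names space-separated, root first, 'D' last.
Answer: F B D

Derivation:
Walk down from root: F -> B -> D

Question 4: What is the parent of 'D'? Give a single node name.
Scan adjacency: D appears as child of B

Answer: B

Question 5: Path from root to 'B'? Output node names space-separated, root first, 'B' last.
Answer: F B

Derivation:
Walk down from root: F -> B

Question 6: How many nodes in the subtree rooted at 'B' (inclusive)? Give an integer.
Answer: 5

Derivation:
Subtree rooted at B contains: A, B, C, D, E
Count = 5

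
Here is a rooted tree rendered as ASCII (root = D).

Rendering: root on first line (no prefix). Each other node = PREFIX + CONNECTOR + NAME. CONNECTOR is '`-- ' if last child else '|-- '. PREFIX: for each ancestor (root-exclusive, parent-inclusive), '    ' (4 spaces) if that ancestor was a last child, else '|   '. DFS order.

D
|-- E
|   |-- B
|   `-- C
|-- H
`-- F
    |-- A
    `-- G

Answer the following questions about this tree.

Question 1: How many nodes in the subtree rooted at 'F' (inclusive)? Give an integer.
Answer: 3

Derivation:
Subtree rooted at F contains: A, F, G
Count = 3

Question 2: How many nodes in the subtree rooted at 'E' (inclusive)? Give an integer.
Answer: 3

Derivation:
Subtree rooted at E contains: B, C, E
Count = 3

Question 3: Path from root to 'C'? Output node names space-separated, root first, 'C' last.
Answer: D E C

Derivation:
Walk down from root: D -> E -> C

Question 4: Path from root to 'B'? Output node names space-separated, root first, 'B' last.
Answer: D E B

Derivation:
Walk down from root: D -> E -> B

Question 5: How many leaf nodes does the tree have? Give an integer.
Leaves (nodes with no children): A, B, C, G, H

Answer: 5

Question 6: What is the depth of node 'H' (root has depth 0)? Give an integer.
Answer: 1

Derivation:
Path from root to H: D -> H
Depth = number of edges = 1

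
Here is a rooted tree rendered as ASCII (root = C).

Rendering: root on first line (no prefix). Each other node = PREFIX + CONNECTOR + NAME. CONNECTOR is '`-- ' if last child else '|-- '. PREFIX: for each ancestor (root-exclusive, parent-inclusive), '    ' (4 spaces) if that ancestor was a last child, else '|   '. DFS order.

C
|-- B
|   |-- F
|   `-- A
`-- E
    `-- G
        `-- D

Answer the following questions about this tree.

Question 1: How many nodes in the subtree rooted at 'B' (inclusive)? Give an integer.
Subtree rooted at B contains: A, B, F
Count = 3

Answer: 3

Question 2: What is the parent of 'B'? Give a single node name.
Scan adjacency: B appears as child of C

Answer: C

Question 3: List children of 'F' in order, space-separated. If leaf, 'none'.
Node F's children (from adjacency): (leaf)

Answer: none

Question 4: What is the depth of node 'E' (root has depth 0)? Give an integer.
Answer: 1

Derivation:
Path from root to E: C -> E
Depth = number of edges = 1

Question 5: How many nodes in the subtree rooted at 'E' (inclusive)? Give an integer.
Answer: 3

Derivation:
Subtree rooted at E contains: D, E, G
Count = 3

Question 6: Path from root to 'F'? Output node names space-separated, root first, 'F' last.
Answer: C B F

Derivation:
Walk down from root: C -> B -> F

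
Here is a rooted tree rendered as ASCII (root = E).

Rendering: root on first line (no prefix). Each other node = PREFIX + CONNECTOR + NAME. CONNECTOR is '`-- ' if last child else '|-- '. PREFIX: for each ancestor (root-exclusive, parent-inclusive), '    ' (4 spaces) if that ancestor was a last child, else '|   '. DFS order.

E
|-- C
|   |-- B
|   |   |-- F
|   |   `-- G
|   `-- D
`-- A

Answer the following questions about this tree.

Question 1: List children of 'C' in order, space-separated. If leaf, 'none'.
Answer: B D

Derivation:
Node C's children (from adjacency): B, D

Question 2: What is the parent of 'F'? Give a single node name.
Scan adjacency: F appears as child of B

Answer: B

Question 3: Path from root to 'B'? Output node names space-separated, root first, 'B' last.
Walk down from root: E -> C -> B

Answer: E C B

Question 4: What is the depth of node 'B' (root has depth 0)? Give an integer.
Answer: 2

Derivation:
Path from root to B: E -> C -> B
Depth = number of edges = 2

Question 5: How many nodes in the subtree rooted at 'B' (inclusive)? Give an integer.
Subtree rooted at B contains: B, F, G
Count = 3

Answer: 3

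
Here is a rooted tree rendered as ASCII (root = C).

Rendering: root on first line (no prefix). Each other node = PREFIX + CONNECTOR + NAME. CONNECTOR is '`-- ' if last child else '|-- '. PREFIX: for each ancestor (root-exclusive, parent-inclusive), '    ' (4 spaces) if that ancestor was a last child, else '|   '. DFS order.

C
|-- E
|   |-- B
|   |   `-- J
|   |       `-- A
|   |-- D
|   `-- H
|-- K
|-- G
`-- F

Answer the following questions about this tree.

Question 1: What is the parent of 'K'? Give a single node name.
Answer: C

Derivation:
Scan adjacency: K appears as child of C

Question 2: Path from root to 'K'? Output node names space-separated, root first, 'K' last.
Walk down from root: C -> K

Answer: C K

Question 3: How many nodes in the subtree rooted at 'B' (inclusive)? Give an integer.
Answer: 3

Derivation:
Subtree rooted at B contains: A, B, J
Count = 3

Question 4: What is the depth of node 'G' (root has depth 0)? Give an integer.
Answer: 1

Derivation:
Path from root to G: C -> G
Depth = number of edges = 1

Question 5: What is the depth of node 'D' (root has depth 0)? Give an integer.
Path from root to D: C -> E -> D
Depth = number of edges = 2

Answer: 2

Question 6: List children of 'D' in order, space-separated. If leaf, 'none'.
Answer: none

Derivation:
Node D's children (from adjacency): (leaf)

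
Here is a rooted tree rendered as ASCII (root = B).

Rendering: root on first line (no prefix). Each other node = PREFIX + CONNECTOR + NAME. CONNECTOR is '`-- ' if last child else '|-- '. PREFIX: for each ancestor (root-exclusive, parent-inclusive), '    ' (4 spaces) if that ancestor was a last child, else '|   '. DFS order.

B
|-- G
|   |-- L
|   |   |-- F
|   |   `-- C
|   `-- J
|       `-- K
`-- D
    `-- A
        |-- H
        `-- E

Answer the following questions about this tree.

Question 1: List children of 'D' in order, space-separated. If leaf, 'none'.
Node D's children (from adjacency): A

Answer: A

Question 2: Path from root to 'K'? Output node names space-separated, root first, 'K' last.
Walk down from root: B -> G -> J -> K

Answer: B G J K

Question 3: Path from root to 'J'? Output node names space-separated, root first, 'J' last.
Walk down from root: B -> G -> J

Answer: B G J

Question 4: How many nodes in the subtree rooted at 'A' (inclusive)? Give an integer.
Subtree rooted at A contains: A, E, H
Count = 3

Answer: 3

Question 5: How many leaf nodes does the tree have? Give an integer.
Answer: 5

Derivation:
Leaves (nodes with no children): C, E, F, H, K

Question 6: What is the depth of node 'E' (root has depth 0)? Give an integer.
Path from root to E: B -> D -> A -> E
Depth = number of edges = 3

Answer: 3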